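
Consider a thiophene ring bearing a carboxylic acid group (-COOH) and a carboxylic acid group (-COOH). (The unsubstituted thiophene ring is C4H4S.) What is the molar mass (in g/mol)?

172.15 g/mol

Atom tally by fragment:
  thiophene ring core → C:4 H:4 S:1
  (− 2 ring H displaced by substituents)
  + COOH → C:1 H:1 O:2
  + COOH → C:1 H:1 O:2
Element totals:
  C: 6
  H: 4
  O: 4
  S: 1
Molecular formula: C6H4O4S.
  M = 6(12.011) + 4(1.008) + 4(15.999) + 32.06
    = 72.066 + 4.032 + 63.996 + 32.060 = 172.154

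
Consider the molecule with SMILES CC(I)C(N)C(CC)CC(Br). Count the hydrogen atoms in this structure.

Atom tally by fragment:
  CH3 → C:1 H:3
  CH(I) → C:1 H:1 I:1
  CH(NH2) → C:1 H:3 N:1
  CH(C2H5) → C:3 H:6
  CH2 → C:1 H:2
  CH2Br → C:1 H:2 Br:1
Element totals:
  C: 8
  H: 17
  Br: 1
  I: 1
  N: 1

17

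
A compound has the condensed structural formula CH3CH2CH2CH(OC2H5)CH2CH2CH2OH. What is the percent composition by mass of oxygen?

Element totals:
  C: 9
  H: 20
  O: 2
Molecular formula: C9H20O2.
Molar mass = 160.257 g/mol.
Mass from O: 2 × 15.999 = 31.998 g/mol.
%O = 31.998 / 160.257 × 100 = 19.97%.

19.97%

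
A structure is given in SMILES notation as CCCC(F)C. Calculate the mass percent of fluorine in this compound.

21.08%

Atom tally by fragment:
  CH3 → C:1 H:3
  CH2 → C:1 H:2
  CH2 → C:1 H:2
  CH(F) → C:1 H:1 F:1
  CH3 → C:1 H:3
Element totals:
  C: 5
  H: 11
  F: 1
Molecular formula: C5H11F.
Molar mass = 90.141 g/mol.
Mass from F: 1 × 18.998 = 18.998 g/mol.
%F = 18.998 / 90.141 × 100 = 21.08%.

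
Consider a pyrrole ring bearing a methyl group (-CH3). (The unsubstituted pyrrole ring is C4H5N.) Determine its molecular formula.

C5H7N

Atom tally by fragment:
  pyrrole ring core → C:4 H:5 N:1
  (− 1 ring H displaced by substituents)
  + CH3 → C:1 H:3
Element totals:
  C: 5
  H: 7
  N: 1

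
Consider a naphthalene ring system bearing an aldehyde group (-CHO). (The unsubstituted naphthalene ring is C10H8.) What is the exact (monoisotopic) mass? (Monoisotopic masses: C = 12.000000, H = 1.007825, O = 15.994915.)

Atom tally by fragment:
  naphthalene ring system core → C:10 H:8
  (− 1 ring H displaced by substituents)
  + CHO → C:1 H:1 O:1
Element totals:
  C: 11
  H: 8
  O: 1
Molecular formula: C11H8O.
  M = 11(12.0) + 8(1.007825) + 15.994915
    = 132.000000 + 8.062600 + 15.994915 = 156.057515

156.0575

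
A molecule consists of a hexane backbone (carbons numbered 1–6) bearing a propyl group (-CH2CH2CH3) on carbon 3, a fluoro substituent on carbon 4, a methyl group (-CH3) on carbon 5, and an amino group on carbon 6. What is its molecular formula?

C10H22FN

Atom tally by fragment:
  CH3 → C:1 H:3
  CH2 → C:1 H:2
  CH(CH2CH2CH3) → C:4 H:8
  CH(F) → C:1 H:1 F:1
  CH(CH3) → C:2 H:4
  CH2NH2 → C:1 H:4 N:1
Element totals:
  C: 10
  H: 22
  F: 1
  N: 1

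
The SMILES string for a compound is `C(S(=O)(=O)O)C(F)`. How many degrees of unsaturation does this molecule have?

Atom tally by fragment:
  HO3SCH2 → C:1 H:3 S:1 O:3
  CH2F → C:1 H:2 F:1
Element totals:
  C: 2
  H: 5
  F: 1
  O: 3
  S: 1
Molecular formula: C2H5FO3S.
DoU = (2C + 2 + N − H − X) / 2 = (2·2 + 2 + 0 − 5 − 1) / 2 = 0.

0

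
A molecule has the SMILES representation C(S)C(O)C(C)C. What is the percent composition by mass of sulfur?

26.67%

Atom tally by fragment:
  HSCH2 → C:1 H:3 S:1
  CH(OH) → C:1 H:2 O:1
  CH(CH3) → C:2 H:4
  CH3 → C:1 H:3
Element totals:
  C: 5
  H: 12
  O: 1
  S: 1
Molecular formula: C5H12OS.
Molar mass = 120.210 g/mol.
Mass from S: 1 × 32.06 = 32.060 g/mol.
%S = 32.060 / 120.210 × 100 = 26.67%.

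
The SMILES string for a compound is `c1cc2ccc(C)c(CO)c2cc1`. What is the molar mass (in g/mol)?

Atom tally by fragment:
  naphthalene ring system core → C:10 H:8
  (− 2 ring H displaced by substituents)
  + CH3 → C:1 H:3
  + CH2OH → C:1 H:3 O:1
Element totals:
  C: 12
  H: 12
  O: 1
Molecular formula: C12H12O.
  M = 12(12.011) + 12(1.008) + 15.999
    = 144.132 + 12.096 + 15.999 = 172.227

172.23 g/mol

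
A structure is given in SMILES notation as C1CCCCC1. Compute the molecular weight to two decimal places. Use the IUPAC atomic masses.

Atom tally by fragment:
  cyclohexane ring core → C:6 H:12
Element totals:
  C: 6
  H: 12
Molecular formula: C6H12.
  M = 6(12.011) + 12(1.008)
    = 72.066 + 12.096 = 84.162

84.16 g/mol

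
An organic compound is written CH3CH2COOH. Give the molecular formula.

Element totals:
  C: 3
  H: 6
  O: 2

C3H6O2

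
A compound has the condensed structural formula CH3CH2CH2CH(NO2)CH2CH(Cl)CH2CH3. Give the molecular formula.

C8H16ClNO2

Atom tally by fragment:
  CH3 → C:1 H:3
  CH2 → C:1 H:2
  CH2 → C:1 H:2
  CH(NO2) → C:1 H:1 N:1 O:2
  CH2 → C:1 H:2
  CH(Cl) → C:1 H:1 Cl:1
  CH2 → C:1 H:2
  CH3 → C:1 H:3
Element totals:
  C: 8
  H: 16
  Cl: 1
  N: 1
  O: 2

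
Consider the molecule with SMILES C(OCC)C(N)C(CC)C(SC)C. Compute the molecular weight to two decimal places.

Atom tally by fragment:
  C2H5OCH2 → C:3 H:7 O:1
  CH(NH2) → C:1 H:3 N:1
  CH(C2H5) → C:3 H:6
  CH(SCH3) → C:2 H:4 S:1
  CH3 → C:1 H:3
Element totals:
  C: 10
  H: 23
  N: 1
  O: 1
  S: 1
Molecular formula: C10H23NOS.
  M = 10(12.011) + 23(1.008) + 14.007 + 15.999 + 32.06
    = 120.110 + 23.184 + 14.007 + 15.999 + 32.060 = 205.360

205.36 g/mol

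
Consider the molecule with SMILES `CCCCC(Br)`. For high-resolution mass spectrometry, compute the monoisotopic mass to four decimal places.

Atom tally by fragment:
  CH3 → C:1 H:3
  CH2 → C:1 H:2
  CH2 → C:1 H:2
  CH2 → C:1 H:2
  CH2Br → C:1 H:2 Br:1
Element totals:
  C: 5
  H: 11
  Br: 1
Molecular formula: C5H11Br.
  M = 5(12.0) + 11(1.007825) + 78.918338
    = 60.000000 + 11.086075 + 78.918338 = 150.004413

150.0044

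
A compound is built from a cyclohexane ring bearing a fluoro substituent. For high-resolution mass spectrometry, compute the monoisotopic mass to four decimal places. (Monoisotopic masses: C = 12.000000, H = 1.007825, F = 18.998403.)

Atom tally by fragment:
  cyclohexane ring core → C:6 H:12
  (− 1 ring H displaced by substituents)
  + F → F:1
Element totals:
  C: 6
  H: 11
  F: 1
Molecular formula: C6H11F.
  M = 6(12.0) + 11(1.007825) + 18.998403
    = 72.000000 + 11.086075 + 18.998403 = 102.084478

102.0845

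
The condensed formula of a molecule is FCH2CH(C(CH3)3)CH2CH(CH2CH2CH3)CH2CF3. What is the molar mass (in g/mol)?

256.33 g/mol

Atom tally by fragment:
  FCH2 → C:1 H:2 F:1
  CH(C(CH3)3) → C:5 H:10
  CH2 → C:1 H:2
  CH(CH2CH2CH3) → C:4 H:8
  CH2CF3 → C:2 H:2 F:3
Element totals:
  C: 13
  H: 24
  F: 4
Molecular formula: C13H24F4.
  M = 13(12.011) + 24(1.008) + 4(18.998)
    = 156.143 + 24.192 + 75.992 = 256.327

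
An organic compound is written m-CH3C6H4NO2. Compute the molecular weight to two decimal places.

137.14 g/mol

Atom tally by fragment:
  benzene ring core → C:6 H:6
  (− 2 ring H displaced by substituents)
  + CH3 → C:1 H:3
  + NO2 → N:1 O:2
Element totals:
  C: 7
  H: 7
  N: 1
  O: 2
Molecular formula: C7H7NO2.
  M = 7(12.011) + 7(1.008) + 14.007 + 2(15.999)
    = 84.077 + 7.056 + 14.007 + 31.998 = 137.138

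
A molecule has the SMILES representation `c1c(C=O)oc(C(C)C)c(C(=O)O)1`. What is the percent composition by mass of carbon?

59.34%

Atom tally by fragment:
  furan ring core → C:4 H:4 O:1
  (− 3 ring H displaced by substituents)
  + CHO → C:1 H:1 O:1
  + CH(CH3)2 → C:3 H:7
  + COOH → C:1 H:1 O:2
Element totals:
  C: 9
  H: 10
  O: 4
Molecular formula: C9H10O4.
Molar mass = 182.175 g/mol.
Mass from C: 9 × 12.011 = 108.099 g/mol.
%C = 108.099 / 182.175 × 100 = 59.34%.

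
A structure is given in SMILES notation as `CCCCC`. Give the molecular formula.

Atom tally by fragment:
  CH3 → C:1 H:3
  CH2 → C:1 H:2
  CH2 → C:1 H:2
  CH2 → C:1 H:2
  CH3 → C:1 H:3
Element totals:
  C: 5
  H: 12

C5H12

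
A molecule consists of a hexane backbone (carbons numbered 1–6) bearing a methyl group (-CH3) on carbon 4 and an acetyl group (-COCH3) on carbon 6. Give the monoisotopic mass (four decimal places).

Atom tally by fragment:
  CH3 → C:1 H:3
  CH2 → C:1 H:2
  CH2 → C:1 H:2
  CH(CH3) → C:2 H:4
  CH2 → C:1 H:2
  CH2COCH3 → C:3 H:5 O:1
Element totals:
  C: 9
  H: 18
  O: 1
Molecular formula: C9H18O.
  M = 9(12.0) + 18(1.007825) + 15.994915
    = 108.000000 + 18.140850 + 15.994915 = 142.135765

142.1358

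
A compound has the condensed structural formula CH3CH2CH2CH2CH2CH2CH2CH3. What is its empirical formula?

Atom tally by fragment:
  CH3 → C:1 H:3
  CH2 → C:1 H:2
  CH2 → C:1 H:2
  CH2 → C:1 H:2
  CH2 → C:1 H:2
  CH2 → C:1 H:2
  CH2 → C:1 H:2
  CH3 → C:1 H:3
Element totals:
  C: 8
  H: 18
Molecular formula: C8H18.
gcd of subscripts = 2; dividing each by 2:
  C: 8/2 = 4
  H: 18/2 = 9

C4H9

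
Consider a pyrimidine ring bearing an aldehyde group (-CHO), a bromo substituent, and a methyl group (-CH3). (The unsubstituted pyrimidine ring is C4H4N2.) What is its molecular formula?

Atom tally by fragment:
  pyrimidine ring core → C:4 H:4 N:2
  (− 3 ring H displaced by substituents)
  + CHO → C:1 H:1 O:1
  + Br → Br:1
  + CH3 → C:1 H:3
Element totals:
  C: 6
  H: 5
  Br: 1
  N: 2
  O: 1

C6H5BrN2O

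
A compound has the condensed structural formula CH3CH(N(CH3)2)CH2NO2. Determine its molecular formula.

Element totals:
  C: 5
  H: 12
  N: 2
  O: 2

C5H12N2O2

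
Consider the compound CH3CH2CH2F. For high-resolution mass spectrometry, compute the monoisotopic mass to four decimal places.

Atom tally by fragment:
  CH3 → C:1 H:3
  CH2 → C:1 H:2
  CH2F → C:1 H:2 F:1
Element totals:
  C: 3
  H: 7
  F: 1
Molecular formula: C3H7F.
  M = 3(12.0) + 7(1.007825) + 18.998403
    = 36.000000 + 7.054775 + 18.998403 = 62.053178

62.0532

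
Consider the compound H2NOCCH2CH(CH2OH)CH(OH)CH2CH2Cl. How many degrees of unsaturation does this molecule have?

1

Atom tally by fragment:
  H2NOCCH2 → C:2 H:4 O:1 N:1
  CH(CH2OH) → C:2 H:4 O:1
  CH(OH) → C:1 H:2 O:1
  CH2 → C:1 H:2
  CH2Cl → C:1 H:2 Cl:1
Element totals:
  C: 7
  H: 14
  Cl: 1
  N: 1
  O: 3
Molecular formula: C7H14ClNO3.
DoU = (2C + 2 + N − H − X) / 2 = (2·7 + 2 + 1 − 14 − 1) / 2 = 1.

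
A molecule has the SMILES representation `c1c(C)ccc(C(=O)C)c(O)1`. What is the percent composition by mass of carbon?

71.98%

Atom tally by fragment:
  benzene ring core → C:6 H:6
  (− 3 ring H displaced by substituents)
  + CH3 → C:1 H:3
  + COCH3 → C:2 H:3 O:1
  + OH → O:1 H:1
Element totals:
  C: 9
  H: 10
  O: 2
Molecular formula: C9H10O2.
Molar mass = 150.177 g/mol.
Mass from C: 9 × 12.011 = 108.099 g/mol.
%C = 108.099 / 150.177 × 100 = 71.98%.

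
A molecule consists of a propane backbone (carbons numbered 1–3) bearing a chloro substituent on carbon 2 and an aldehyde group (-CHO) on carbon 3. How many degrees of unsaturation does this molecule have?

Atom tally by fragment:
  CH3 → C:1 H:3
  CH(Cl) → C:1 H:1 Cl:1
  CH2CHO → C:2 H:3 O:1
Element totals:
  C: 4
  H: 7
  Cl: 1
  O: 1
Molecular formula: C4H7ClO.
DoU = (2C + 2 + N − H − X) / 2 = (2·4 + 2 + 0 − 7 − 1) / 2 = 1.

1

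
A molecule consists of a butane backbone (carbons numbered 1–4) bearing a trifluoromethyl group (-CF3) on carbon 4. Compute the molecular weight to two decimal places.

Atom tally by fragment:
  CH3 → C:1 H:3
  CH2 → C:1 H:2
  CH2 → C:1 H:2
  CH2CF3 → C:2 H:2 F:3
Element totals:
  C: 5
  H: 9
  F: 3
Molecular formula: C5H9F3.
  M = 5(12.011) + 9(1.008) + 3(18.998)
    = 60.055 + 9.072 + 56.994 = 126.121

126.12 g/mol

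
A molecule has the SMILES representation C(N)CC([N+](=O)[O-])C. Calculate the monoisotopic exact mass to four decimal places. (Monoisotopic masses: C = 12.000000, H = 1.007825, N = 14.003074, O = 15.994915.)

Atom tally by fragment:
  H2NCH2 → C:1 H:4 N:1
  CH2 → C:1 H:2
  CH(NO2) → C:1 H:1 N:1 O:2
  CH3 → C:1 H:3
Element totals:
  C: 4
  H: 10
  N: 2
  O: 2
Molecular formula: C4H10N2O2.
  M = 4(12.0) + 10(1.007825) + 2(14.003074) + 2(15.994915)
    = 48.000000 + 10.078250 + 28.006148 + 31.989830 = 118.074228

118.0742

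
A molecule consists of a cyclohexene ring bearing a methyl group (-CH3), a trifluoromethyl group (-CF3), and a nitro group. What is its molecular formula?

C8H10F3NO2

Atom tally by fragment:
  cyclohexene ring core → C:6 H:10
  (− 3 ring H displaced by substituents)
  + CH3 → C:1 H:3
  + CF3 → C:1 F:3
  + NO2 → N:1 O:2
Element totals:
  C: 8
  H: 10
  F: 3
  N: 1
  O: 2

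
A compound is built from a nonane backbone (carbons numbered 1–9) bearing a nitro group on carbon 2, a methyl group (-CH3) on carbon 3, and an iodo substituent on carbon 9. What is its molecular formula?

C10H20INO2

Atom tally by fragment:
  CH3 → C:1 H:3
  CH(NO2) → C:1 H:1 N:1 O:2
  CH(CH3) → C:2 H:4
  CH2 → C:1 H:2
  CH2 → C:1 H:2
  CH2 → C:1 H:2
  CH2 → C:1 H:2
  CH2 → C:1 H:2
  CH2I → C:1 H:2 I:1
Element totals:
  C: 10
  H: 20
  I: 1
  N: 1
  O: 2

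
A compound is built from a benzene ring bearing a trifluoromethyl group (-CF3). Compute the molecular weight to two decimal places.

Atom tally by fragment:
  benzene ring core → C:6 H:6
  (− 1 ring H displaced by substituents)
  + CF3 → C:1 F:3
Element totals:
  C: 7
  H: 5
  F: 3
Molecular formula: C7H5F3.
  M = 7(12.011) + 5(1.008) + 3(18.998)
    = 84.077 + 5.040 + 56.994 = 146.111

146.11 g/mol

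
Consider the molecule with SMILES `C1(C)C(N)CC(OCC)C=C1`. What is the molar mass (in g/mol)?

Atom tally by fragment:
  cyclohexene ring core → C:6 H:10
  (− 3 ring H displaced by substituents)
  + CH3 → C:1 H:3
  + NH2 → N:1 H:2
  + OC2H5 → C:2 H:5 O:1
Element totals:
  C: 9
  H: 17
  N: 1
  O: 1
Molecular formula: C9H17NO.
  M = 9(12.011) + 17(1.008) + 14.007 + 15.999
    = 108.099 + 17.136 + 14.007 + 15.999 = 155.241

155.24 g/mol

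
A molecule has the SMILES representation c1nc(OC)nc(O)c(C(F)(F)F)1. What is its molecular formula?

C6H5F3N2O2

Atom tally by fragment:
  pyrimidine ring core → C:4 H:4 N:2
  (− 3 ring H displaced by substituents)
  + OCH3 → C:1 H:3 O:1
  + OH → O:1 H:1
  + CF3 → C:1 F:3
Element totals:
  C: 6
  H: 5
  F: 3
  N: 2
  O: 2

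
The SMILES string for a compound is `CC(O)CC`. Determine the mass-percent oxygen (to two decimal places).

Atom tally by fragment:
  CH3 → C:1 H:3
  CH(OH) → C:1 H:2 O:1
  CH2 → C:1 H:2
  CH3 → C:1 H:3
Element totals:
  C: 4
  H: 10
  O: 1
Molecular formula: C4H10O.
Molar mass = 74.123 g/mol.
Mass from O: 1 × 15.999 = 15.999 g/mol.
%O = 15.999 / 74.123 × 100 = 21.58%.

21.58%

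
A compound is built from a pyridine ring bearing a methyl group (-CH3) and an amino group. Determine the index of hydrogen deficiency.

Atom tally by fragment:
  pyridine ring core → C:5 H:5 N:1
  (− 2 ring H displaced by substituents)
  + CH3 → C:1 H:3
  + NH2 → N:1 H:2
Element totals:
  C: 6
  H: 8
  N: 2
Molecular formula: C6H8N2.
DoU = (2C + 2 + N − H − X) / 2 = (2·6 + 2 + 2 − 8 − 0) / 2 = 4.

4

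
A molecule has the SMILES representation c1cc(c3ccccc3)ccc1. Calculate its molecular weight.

154.21 g/mol

Atom tally by fragment:
  benzene ring core → C:6 H:6
  (− 1 ring H displaced by substituents)
  + C6H5 → C:6 H:5
Element totals:
  C: 12
  H: 10
Molecular formula: C12H10.
  M = 12(12.011) + 10(1.008)
    = 144.132 + 10.080 = 154.212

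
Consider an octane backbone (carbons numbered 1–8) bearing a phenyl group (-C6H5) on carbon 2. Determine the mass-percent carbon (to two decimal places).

88.35%

Atom tally by fragment:
  CH3 → C:1 H:3
  CH(C6H5) → C:7 H:6
  CH2 → C:1 H:2
  CH2 → C:1 H:2
  CH2 → C:1 H:2
  CH2 → C:1 H:2
  CH2 → C:1 H:2
  CH3 → C:1 H:3
Element totals:
  C: 14
  H: 22
Molecular formula: C14H22.
Molar mass = 190.330 g/mol.
Mass from C: 14 × 12.011 = 168.154 g/mol.
%C = 168.154 / 190.330 × 100 = 88.35%.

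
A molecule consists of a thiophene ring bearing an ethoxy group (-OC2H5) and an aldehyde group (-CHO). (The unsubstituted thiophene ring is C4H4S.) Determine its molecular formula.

C7H8O2S

Atom tally by fragment:
  thiophene ring core → C:4 H:4 S:1
  (− 2 ring H displaced by substituents)
  + OC2H5 → C:2 H:5 O:1
  + CHO → C:1 H:1 O:1
Element totals:
  C: 7
  H: 8
  O: 2
  S: 1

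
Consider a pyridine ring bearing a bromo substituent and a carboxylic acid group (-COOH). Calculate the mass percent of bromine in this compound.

39.56%

Atom tally by fragment:
  pyridine ring core → C:5 H:5 N:1
  (− 2 ring H displaced by substituents)
  + Br → Br:1
  + COOH → C:1 H:1 O:2
Element totals:
  C: 6
  H: 4
  Br: 1
  N: 1
  O: 2
Molecular formula: C6H4BrNO2.
Molar mass = 202.007 g/mol.
Mass from Br: 1 × 79.904 = 79.904 g/mol.
%Br = 79.904 / 202.007 × 100 = 39.56%.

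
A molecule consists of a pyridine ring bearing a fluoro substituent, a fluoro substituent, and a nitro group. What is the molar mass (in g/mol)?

Atom tally by fragment:
  pyridine ring core → C:5 H:5 N:1
  (− 3 ring H displaced by substituents)
  + F → F:1
  + F → F:1
  + NO2 → N:1 O:2
Element totals:
  C: 5
  H: 2
  F: 2
  N: 2
  O: 2
Molecular formula: C5H2F2N2O2.
  M = 5(12.011) + 2(1.008) + 2(18.998) + 2(14.007) + 2(15.999)
    = 60.055 + 2.016 + 37.996 + 28.014 + 31.998 = 160.079

160.08 g/mol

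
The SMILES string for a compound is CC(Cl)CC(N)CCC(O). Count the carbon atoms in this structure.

Atom tally by fragment:
  CH3 → C:1 H:3
  CH(Cl) → C:1 H:1 Cl:1
  CH2 → C:1 H:2
  CH(NH2) → C:1 H:3 N:1
  CH2 → C:1 H:2
  CH2 → C:1 H:2
  CH2OH → C:1 H:3 O:1
Element totals:
  C: 7
  H: 16
  Cl: 1
  N: 1
  O: 1

7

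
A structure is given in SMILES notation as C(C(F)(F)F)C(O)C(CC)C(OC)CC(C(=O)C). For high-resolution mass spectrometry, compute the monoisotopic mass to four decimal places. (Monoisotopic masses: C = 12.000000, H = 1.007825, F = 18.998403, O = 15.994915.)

Atom tally by fragment:
  F3CCH2 → C:2 H:2 F:3
  CH(OH) → C:1 H:2 O:1
  CH(C2H5) → C:3 H:6
  CH(OCH3) → C:2 H:4 O:1
  CH2 → C:1 H:2
  CH2COCH3 → C:3 H:5 O:1
Element totals:
  C: 12
  H: 21
  F: 3
  O: 3
Molecular formula: C12H21F3O3.
  M = 12(12.0) + 21(1.007825) + 3(18.998403) + 3(15.994915)
    = 144.000000 + 21.164325 + 56.995209 + 47.984745 = 270.144279

270.1443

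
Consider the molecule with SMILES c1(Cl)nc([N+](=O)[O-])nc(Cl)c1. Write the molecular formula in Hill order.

C4HCl2N3O2

Atom tally by fragment:
  pyrimidine ring core → C:4 H:4 N:2
  (− 3 ring H displaced by substituents)
  + Cl → Cl:1
  + NO2 → N:1 O:2
  + Cl → Cl:1
Element totals:
  C: 4
  H: 1
  Cl: 2
  N: 3
  O: 2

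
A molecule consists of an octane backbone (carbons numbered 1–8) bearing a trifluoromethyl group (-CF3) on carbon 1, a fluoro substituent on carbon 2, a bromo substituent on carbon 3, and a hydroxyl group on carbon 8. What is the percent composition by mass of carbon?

36.63%

Atom tally by fragment:
  F3CCH2 → C:2 H:2 F:3
  CH(F) → C:1 H:1 F:1
  CH(Br) → C:1 H:1 Br:1
  CH2 → C:1 H:2
  CH2 → C:1 H:2
  CH2 → C:1 H:2
  CH2 → C:1 H:2
  CH2OH → C:1 H:3 O:1
Element totals:
  C: 9
  H: 15
  Br: 1
  F: 4
  O: 1
Molecular formula: C9H15BrF4O.
Molar mass = 295.114 g/mol.
Mass from C: 9 × 12.011 = 108.099 g/mol.
%C = 108.099 / 295.114 × 100 = 36.63%.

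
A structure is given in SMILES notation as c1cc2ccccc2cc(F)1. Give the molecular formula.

C10H7F

Atom tally by fragment:
  naphthalene ring system core → C:10 H:8
  (− 1 ring H displaced by substituents)
  + F → F:1
Element totals:
  C: 10
  H: 7
  F: 1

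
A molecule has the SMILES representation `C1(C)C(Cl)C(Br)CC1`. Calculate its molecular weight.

197.50 g/mol

Atom tally by fragment:
  cyclopentane ring core → C:5 H:10
  (− 3 ring H displaced by substituents)
  + CH3 → C:1 H:3
  + Cl → Cl:1
  + Br → Br:1
Element totals:
  C: 6
  H: 10
  Br: 1
  Cl: 1
Molecular formula: C6H10BrCl.
  M = 6(12.011) + 10(1.008) + 79.904 + 35.45
    = 72.066 + 10.080 + 79.904 + 35.450 = 197.500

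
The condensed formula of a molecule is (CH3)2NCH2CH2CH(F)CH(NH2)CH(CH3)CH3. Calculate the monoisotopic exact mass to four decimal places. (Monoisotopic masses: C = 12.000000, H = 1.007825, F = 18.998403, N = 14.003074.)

Atom tally by fragment:
  (CH3)2NCH2 → C:3 H:8 N:1
  CH2 → C:1 H:2
  CH(F) → C:1 H:1 F:1
  CH(NH2) → C:1 H:3 N:1
  CH(CH3) → C:2 H:4
  CH3 → C:1 H:3
Element totals:
  C: 9
  H: 21
  F: 1
  N: 2
Molecular formula: C9H21FN2.
  M = 9(12.0) + 21(1.007825) + 18.998403 + 2(14.003074)
    = 108.000000 + 21.164325 + 18.998403 + 28.006148 = 176.168876

176.1689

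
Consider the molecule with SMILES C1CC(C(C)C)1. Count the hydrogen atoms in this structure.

12

Atom tally by fragment:
  cyclopropane ring core → C:3 H:6
  (− 1 ring H displaced by substituents)
  + CH(CH3)2 → C:3 H:7
Element totals:
  C: 6
  H: 12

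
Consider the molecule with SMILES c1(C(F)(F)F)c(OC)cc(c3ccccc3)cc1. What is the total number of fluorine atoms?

Atom tally by fragment:
  benzene ring core → C:6 H:6
  (− 3 ring H displaced by substituents)
  + CF3 → C:1 F:3
  + OCH3 → C:1 H:3 O:1
  + C6H5 → C:6 H:5
Element totals:
  C: 14
  H: 11
  F: 3
  O: 1

3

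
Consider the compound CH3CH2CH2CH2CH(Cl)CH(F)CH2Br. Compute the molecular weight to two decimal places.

Atom tally by fragment:
  CH3 → C:1 H:3
  CH2 → C:1 H:2
  CH2 → C:1 H:2
  CH2 → C:1 H:2
  CH(Cl) → C:1 H:1 Cl:1
  CH(F) → C:1 H:1 F:1
  CH2Br → C:1 H:2 Br:1
Element totals:
  C: 7
  H: 13
  Br: 1
  Cl: 1
  F: 1
Molecular formula: C7H13BrClF.
  M = 7(12.011) + 13(1.008) + 79.904 + 35.45 + 18.998
    = 84.077 + 13.104 + 79.904 + 35.450 + 18.998 = 231.533

231.53 g/mol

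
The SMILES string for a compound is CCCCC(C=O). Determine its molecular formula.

Atom tally by fragment:
  CH3 → C:1 H:3
  CH2 → C:1 H:2
  CH2 → C:1 H:2
  CH2 → C:1 H:2
  CH2CHO → C:2 H:3 O:1
Element totals:
  C: 6
  H: 12
  O: 1

C6H12O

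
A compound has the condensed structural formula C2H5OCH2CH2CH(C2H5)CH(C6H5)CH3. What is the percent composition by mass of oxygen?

7.26%

Element totals:
  C: 15
  H: 24
  O: 1
Molecular formula: C15H24O.
Molar mass = 220.356 g/mol.
Mass from O: 1 × 15.999 = 15.999 g/mol.
%O = 15.999 / 220.356 × 100 = 7.26%.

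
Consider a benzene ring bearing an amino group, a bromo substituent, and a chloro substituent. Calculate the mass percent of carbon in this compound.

34.90%

Atom tally by fragment:
  benzene ring core → C:6 H:6
  (− 3 ring H displaced by substituents)
  + NH2 → N:1 H:2
  + Br → Br:1
  + Cl → Cl:1
Element totals:
  C: 6
  H: 5
  Br: 1
  Cl: 1
  N: 1
Molecular formula: C6H5BrClN.
Molar mass = 206.467 g/mol.
Mass from C: 6 × 12.011 = 72.066 g/mol.
%C = 72.066 / 206.467 × 100 = 34.90%.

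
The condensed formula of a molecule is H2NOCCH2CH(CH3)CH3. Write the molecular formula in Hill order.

C5H11NO

Atom tally by fragment:
  H2NOCCH2 → C:2 H:4 O:1 N:1
  CH(CH3) → C:2 H:4
  CH3 → C:1 H:3
Element totals:
  C: 5
  H: 11
  N: 1
  O: 1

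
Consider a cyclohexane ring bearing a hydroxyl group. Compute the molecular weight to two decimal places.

100.16 g/mol

Atom tally by fragment:
  cyclohexane ring core → C:6 H:12
  (− 1 ring H displaced by substituents)
  + OH → O:1 H:1
Element totals:
  C: 6
  H: 12
  O: 1
Molecular formula: C6H12O.
  M = 6(12.011) + 12(1.008) + 15.999
    = 72.066 + 12.096 + 15.999 = 100.161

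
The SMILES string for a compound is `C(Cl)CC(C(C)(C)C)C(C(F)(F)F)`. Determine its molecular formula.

C9H16ClF3

Atom tally by fragment:
  ClCH2 → C:1 H:2 Cl:1
  CH2 → C:1 H:2
  CH(C(CH3)3) → C:5 H:10
  CH2CF3 → C:2 H:2 F:3
Element totals:
  C: 9
  H: 16
  Cl: 1
  F: 3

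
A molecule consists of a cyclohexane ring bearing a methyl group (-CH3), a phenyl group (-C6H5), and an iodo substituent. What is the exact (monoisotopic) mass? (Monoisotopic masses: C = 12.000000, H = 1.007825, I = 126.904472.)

300.0375

Atom tally by fragment:
  cyclohexane ring core → C:6 H:12
  (− 3 ring H displaced by substituents)
  + CH3 → C:1 H:3
  + C6H5 → C:6 H:5
  + I → I:1
Element totals:
  C: 13
  H: 17
  I: 1
Molecular formula: C13H17I.
  M = 13(12.0) + 17(1.007825) + 126.904472
    = 156.000000 + 17.133025 + 126.904472 = 300.037497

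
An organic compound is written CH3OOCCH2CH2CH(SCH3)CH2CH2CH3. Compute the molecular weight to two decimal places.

190.30 g/mol

Atom tally by fragment:
  CH3OOCCH2 → C:3 H:5 O:2
  CH2 → C:1 H:2
  CH(SCH3) → C:2 H:4 S:1
  CH2 → C:1 H:2
  CH2 → C:1 H:2
  CH3 → C:1 H:3
Element totals:
  C: 9
  H: 18
  O: 2
  S: 1
Molecular formula: C9H18O2S.
  M = 9(12.011) + 18(1.008) + 2(15.999) + 32.06
    = 108.099 + 18.144 + 31.998 + 32.060 = 190.301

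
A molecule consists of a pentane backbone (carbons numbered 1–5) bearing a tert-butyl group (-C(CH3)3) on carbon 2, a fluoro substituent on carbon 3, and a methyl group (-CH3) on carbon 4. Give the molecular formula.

C10H21F

Atom tally by fragment:
  CH3 → C:1 H:3
  CH(C(CH3)3) → C:5 H:10
  CH(F) → C:1 H:1 F:1
  CH(CH3) → C:2 H:4
  CH3 → C:1 H:3
Element totals:
  C: 10
  H: 21
  F: 1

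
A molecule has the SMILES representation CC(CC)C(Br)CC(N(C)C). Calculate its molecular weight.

Atom tally by fragment:
  CH3 → C:1 H:3
  CH(C2H5) → C:3 H:6
  CH(Br) → C:1 H:1 Br:1
  CH2 → C:1 H:2
  CH2N(CH3)2 → C:3 H:8 N:1
Element totals:
  C: 9
  H: 20
  Br: 1
  N: 1
Molecular formula: C9H20BrN.
  M = 9(12.011) + 20(1.008) + 79.904 + 14.007
    = 108.099 + 20.160 + 79.904 + 14.007 = 222.170

222.17 g/mol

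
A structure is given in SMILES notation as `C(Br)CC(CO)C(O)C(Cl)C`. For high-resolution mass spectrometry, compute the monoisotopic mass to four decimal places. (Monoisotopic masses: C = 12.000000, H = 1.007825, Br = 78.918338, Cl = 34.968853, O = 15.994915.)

243.9866

Atom tally by fragment:
  BrCH2 → C:1 H:2 Br:1
  CH2 → C:1 H:2
  CH(CH2OH) → C:2 H:4 O:1
  CH(OH) → C:1 H:2 O:1
  CH(Cl) → C:1 H:1 Cl:1
  CH3 → C:1 H:3
Element totals:
  C: 7
  H: 14
  Br: 1
  Cl: 1
  O: 2
Molecular formula: C7H14BrClO2.
  M = 7(12.0) + 14(1.007825) + 78.918338 + 34.968853 + 2(15.994915)
    = 84.000000 + 14.109550 + 78.918338 + 34.968853 + 31.989830 = 243.986571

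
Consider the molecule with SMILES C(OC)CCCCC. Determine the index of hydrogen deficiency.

0

Atom tally by fragment:
  CH3OCH2 → C:2 H:5 O:1
  CH2 → C:1 H:2
  CH2 → C:1 H:2
  CH2 → C:1 H:2
  CH2 → C:1 H:2
  CH3 → C:1 H:3
Element totals:
  C: 7
  H: 16
  O: 1
Molecular formula: C7H16O.
DoU = (2C + 2 + N − H − X) / 2 = (2·7 + 2 + 0 − 16 − 0) / 2 = 0.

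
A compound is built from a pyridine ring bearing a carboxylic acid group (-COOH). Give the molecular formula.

C6H5NO2

Atom tally by fragment:
  pyridine ring core → C:5 H:5 N:1
  (− 1 ring H displaced by substituents)
  + COOH → C:1 H:1 O:2
Element totals:
  C: 6
  H: 5
  N: 1
  O: 2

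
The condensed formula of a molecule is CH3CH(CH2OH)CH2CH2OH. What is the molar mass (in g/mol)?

Atom tally by fragment:
  CH3 → C:1 H:3
  CH(CH2OH) → C:2 H:4 O:1
  CH2 → C:1 H:2
  CH2OH → C:1 H:3 O:1
Element totals:
  C: 5
  H: 12
  O: 2
Molecular formula: C5H12O2.
  M = 5(12.011) + 12(1.008) + 2(15.999)
    = 60.055 + 12.096 + 31.998 = 104.149

104.15 g/mol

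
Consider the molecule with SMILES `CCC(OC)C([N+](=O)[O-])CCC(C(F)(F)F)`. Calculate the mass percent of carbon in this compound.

44.44%

Atom tally by fragment:
  CH3 → C:1 H:3
  CH2 → C:1 H:2
  CH(OCH3) → C:2 H:4 O:1
  CH(NO2) → C:1 H:1 N:1 O:2
  CH2 → C:1 H:2
  CH2 → C:1 H:2
  CH2CF3 → C:2 H:2 F:3
Element totals:
  C: 9
  H: 16
  F: 3
  N: 1
  O: 3
Molecular formula: C9H16F3NO3.
Molar mass = 243.225 g/mol.
Mass from C: 9 × 12.011 = 108.099 g/mol.
%C = 108.099 / 243.225 × 100 = 44.44%.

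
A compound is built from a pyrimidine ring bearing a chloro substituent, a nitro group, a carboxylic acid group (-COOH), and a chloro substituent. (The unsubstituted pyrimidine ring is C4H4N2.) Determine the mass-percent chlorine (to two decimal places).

Atom tally by fragment:
  pyrimidine ring core → C:4 H:4 N:2
  (− 4 ring H displaced by substituents)
  + Cl → Cl:1
  + NO2 → N:1 O:2
  + COOH → C:1 H:1 O:2
  + Cl → Cl:1
Element totals:
  C: 5
  H: 1
  Cl: 2
  N: 3
  O: 4
Molecular formula: C5HCl2N3O4.
Molar mass = 237.980 g/mol.
Mass from Cl: 2 × 35.45 = 70.900 g/mol.
%Cl = 70.900 / 237.980 × 100 = 29.79%.

29.79%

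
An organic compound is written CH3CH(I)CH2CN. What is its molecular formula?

C4H6IN

Atom tally by fragment:
  CH3 → C:1 H:3
  CH(I) → C:1 H:1 I:1
  CH2CN → C:2 H:2 N:1
Element totals:
  C: 4
  H: 6
  I: 1
  N: 1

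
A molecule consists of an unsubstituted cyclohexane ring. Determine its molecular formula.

Atom tally by fragment:
  cyclohexane ring core → C:6 H:12
Element totals:
  C: 6
  H: 12

C6H12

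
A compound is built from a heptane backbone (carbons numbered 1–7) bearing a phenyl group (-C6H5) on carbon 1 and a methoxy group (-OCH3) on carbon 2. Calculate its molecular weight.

206.33 g/mol

Atom tally by fragment:
  C6H5CH2 → C:7 H:7
  CH(OCH3) → C:2 H:4 O:1
  CH2 → C:1 H:2
  CH2 → C:1 H:2
  CH2 → C:1 H:2
  CH2 → C:1 H:2
  CH3 → C:1 H:3
Element totals:
  C: 14
  H: 22
  O: 1
Molecular formula: C14H22O.
  M = 14(12.011) + 22(1.008) + 15.999
    = 168.154 + 22.176 + 15.999 = 206.329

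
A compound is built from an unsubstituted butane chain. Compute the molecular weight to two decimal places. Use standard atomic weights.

58.12 g/mol

Atom tally by fragment:
  CH3 → C:1 H:3
  CH2 → C:1 H:2
  CH2 → C:1 H:2
  CH3 → C:1 H:3
Element totals:
  C: 4
  H: 10
Molecular formula: C4H10.
  M = 4(12.011) + 10(1.008)
    = 48.044 + 10.080 = 58.124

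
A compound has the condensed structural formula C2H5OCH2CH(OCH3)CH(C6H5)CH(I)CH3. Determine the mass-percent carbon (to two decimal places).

48.29%

Atom tally by fragment:
  C2H5OCH2 → C:3 H:7 O:1
  CH(OCH3) → C:2 H:4 O:1
  CH(C6H5) → C:7 H:6
  CH(I) → C:1 H:1 I:1
  CH3 → C:1 H:3
Element totals:
  C: 14
  H: 21
  I: 1
  O: 2
Molecular formula: C14H21IO2.
Molar mass = 348.224 g/mol.
Mass from C: 14 × 12.011 = 168.154 g/mol.
%C = 168.154 / 348.224 × 100 = 48.29%.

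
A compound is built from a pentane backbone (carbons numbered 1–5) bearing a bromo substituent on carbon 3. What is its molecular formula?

Atom tally by fragment:
  CH3 → C:1 H:3
  CH2 → C:1 H:2
  CH(Br) → C:1 H:1 Br:1
  CH2 → C:1 H:2
  CH3 → C:1 H:3
Element totals:
  C: 5
  H: 11
  Br: 1

C5H11Br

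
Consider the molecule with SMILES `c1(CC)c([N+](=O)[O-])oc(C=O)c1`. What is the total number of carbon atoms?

7

Atom tally by fragment:
  furan ring core → C:4 H:4 O:1
  (− 3 ring H displaced by substituents)
  + C2H5 → C:2 H:5
  + NO2 → N:1 O:2
  + CHO → C:1 H:1 O:1
Element totals:
  C: 7
  H: 7
  N: 1
  O: 4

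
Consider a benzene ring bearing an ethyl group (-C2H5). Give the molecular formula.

Atom tally by fragment:
  benzene ring core → C:6 H:6
  (− 1 ring H displaced by substituents)
  + C2H5 → C:2 H:5
Element totals:
  C: 8
  H: 10

C8H10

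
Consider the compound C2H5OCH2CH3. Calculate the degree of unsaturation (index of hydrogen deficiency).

0

Atom tally by fragment:
  C2H5OCH2 → C:3 H:7 O:1
  CH3 → C:1 H:3
Element totals:
  C: 4
  H: 10
  O: 1
Molecular formula: C4H10O.
DoU = (2C + 2 + N − H − X) / 2 = (2·4 + 2 + 0 − 10 − 0) / 2 = 0.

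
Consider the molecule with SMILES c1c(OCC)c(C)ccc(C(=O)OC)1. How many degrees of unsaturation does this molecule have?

5

Atom tally by fragment:
  benzene ring core → C:6 H:6
  (− 3 ring H displaced by substituents)
  + OC2H5 → C:2 H:5 O:1
  + CH3 → C:1 H:3
  + COOCH3 → C:2 H:3 O:2
Element totals:
  C: 11
  H: 14
  O: 3
Molecular formula: C11H14O3.
DoU = (2C + 2 + N − H − X) / 2 = (2·11 + 2 + 0 − 14 − 0) / 2 = 5.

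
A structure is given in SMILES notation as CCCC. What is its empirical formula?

C2H5

Atom tally by fragment:
  CH3 → C:1 H:3
  CH2 → C:1 H:2
  CH2 → C:1 H:2
  CH3 → C:1 H:3
Element totals:
  C: 4
  H: 10
Molecular formula: C4H10.
gcd of subscripts = 2; dividing each by 2:
  C: 4/2 = 2
  H: 10/2 = 5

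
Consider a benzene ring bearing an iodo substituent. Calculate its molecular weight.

Atom tally by fragment:
  benzene ring core → C:6 H:6
  (− 1 ring H displaced by substituents)
  + I → I:1
Element totals:
  C: 6
  H: 5
  I: 1
Molecular formula: C6H5I.
  M = 6(12.011) + 5(1.008) + 126.904
    = 72.066 + 5.040 + 126.904 = 204.010

204.01 g/mol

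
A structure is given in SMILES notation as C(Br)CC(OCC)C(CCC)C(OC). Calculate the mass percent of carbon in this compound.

49.45%

Atom tally by fragment:
  BrCH2 → C:1 H:2 Br:1
  CH2 → C:1 H:2
  CH(OC2H5) → C:3 H:6 O:1
  CH(CH2CH2CH3) → C:4 H:8
  CH2OCH3 → C:2 H:5 O:1
Element totals:
  C: 11
  H: 23
  Br: 1
  O: 2
Molecular formula: C11H23BrO2.
Molar mass = 267.207 g/mol.
Mass from C: 11 × 12.011 = 132.121 g/mol.
%C = 132.121 / 267.207 × 100 = 49.45%.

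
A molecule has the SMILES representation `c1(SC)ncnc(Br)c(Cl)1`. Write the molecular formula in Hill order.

C5H4BrClN2S

Atom tally by fragment:
  pyrimidine ring core → C:4 H:4 N:2
  (− 3 ring H displaced by substituents)
  + SCH3 → C:1 H:3 S:1
  + Br → Br:1
  + Cl → Cl:1
Element totals:
  C: 5
  H: 4
  Br: 1
  Cl: 1
  N: 2
  S: 1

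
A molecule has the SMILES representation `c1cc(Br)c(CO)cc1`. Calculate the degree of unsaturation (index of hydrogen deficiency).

Atom tally by fragment:
  benzene ring core → C:6 H:6
  (− 2 ring H displaced by substituents)
  + Br → Br:1
  + CH2OH → C:1 H:3 O:1
Element totals:
  C: 7
  H: 7
  Br: 1
  O: 1
Molecular formula: C7H7BrO.
DoU = (2C + 2 + N − H − X) / 2 = (2·7 + 2 + 0 − 7 − 1) / 2 = 4.

4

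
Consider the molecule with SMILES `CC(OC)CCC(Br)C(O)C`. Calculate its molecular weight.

225.13 g/mol

Atom tally by fragment:
  CH3 → C:1 H:3
  CH(OCH3) → C:2 H:4 O:1
  CH2 → C:1 H:2
  CH2 → C:1 H:2
  CH(Br) → C:1 H:1 Br:1
  CH(OH) → C:1 H:2 O:1
  CH3 → C:1 H:3
Element totals:
  C: 8
  H: 17
  Br: 1
  O: 2
Molecular formula: C8H17BrO2.
  M = 8(12.011) + 17(1.008) + 79.904 + 2(15.999)
    = 96.088 + 17.136 + 79.904 + 31.998 = 225.126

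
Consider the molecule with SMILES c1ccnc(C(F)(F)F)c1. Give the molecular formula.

Atom tally by fragment:
  pyridine ring core → C:5 H:5 N:1
  (− 1 ring H displaced by substituents)
  + CF3 → C:1 F:3
Element totals:
  C: 6
  H: 4
  F: 3
  N: 1

C6H4F3N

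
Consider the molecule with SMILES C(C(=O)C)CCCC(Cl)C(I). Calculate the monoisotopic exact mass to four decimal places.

Atom tally by fragment:
  CH3COCH2 → C:3 H:5 O:1
  CH2 → C:1 H:2
  CH2 → C:1 H:2
  CH2 → C:1 H:2
  CH(Cl) → C:1 H:1 Cl:1
  CH2I → C:1 H:2 I:1
Element totals:
  C: 8
  H: 14
  Cl: 1
  I: 1
  O: 1
Molecular formula: C8H14ClIO.
  M = 8(12.0) + 14(1.007825) + 34.968853 + 126.904472 + 15.994915
    = 96.000000 + 14.109550 + 34.968853 + 126.904472 + 15.994915 = 287.977790

287.9778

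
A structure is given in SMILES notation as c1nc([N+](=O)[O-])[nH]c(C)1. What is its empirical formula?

Atom tally by fragment:
  imidazole ring core → C:3 H:4 N:2
  (− 2 ring H displaced by substituents)
  + NO2 → N:1 O:2
  + CH3 → C:1 H:3
Element totals:
  C: 4
  H: 5
  N: 3
  O: 2
Molecular formula: C4H5N3O2.
gcd of subscripts (4, 5, 3, 2) = 1, so the empirical formula equals the molecular formula.

C4H5N3O2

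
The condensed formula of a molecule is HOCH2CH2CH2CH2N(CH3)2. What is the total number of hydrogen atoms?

Atom tally by fragment:
  HOCH2 → C:1 H:3 O:1
  CH2 → C:1 H:2
  CH2 → C:1 H:2
  CH2N(CH3)2 → C:3 H:8 N:1
Element totals:
  C: 6
  H: 15
  N: 1
  O: 1

15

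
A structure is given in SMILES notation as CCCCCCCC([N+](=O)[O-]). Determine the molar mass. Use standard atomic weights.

Atom tally by fragment:
  CH3 → C:1 H:3
  CH2 → C:1 H:2
  CH2 → C:1 H:2
  CH2 → C:1 H:2
  CH2 → C:1 H:2
  CH2 → C:1 H:2
  CH2 → C:1 H:2
  CH2NO2 → C:1 H:2 N:1 O:2
Element totals:
  C: 8
  H: 17
  N: 1
  O: 2
Molecular formula: C8H17NO2.
  M = 8(12.011) + 17(1.008) + 14.007 + 2(15.999)
    = 96.088 + 17.136 + 14.007 + 31.998 = 159.229

159.23 g/mol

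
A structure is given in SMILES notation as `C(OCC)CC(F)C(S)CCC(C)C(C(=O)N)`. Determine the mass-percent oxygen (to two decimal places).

Atom tally by fragment:
  C2H5OCH2 → C:3 H:7 O:1
  CH2 → C:1 H:2
  CH(F) → C:1 H:1 F:1
  CH(SH) → C:1 H:2 S:1
  CH2 → C:1 H:2
  CH2 → C:1 H:2
  CH(CH3) → C:2 H:4
  CH2CONH2 → C:2 H:4 O:1 N:1
Element totals:
  C: 12
  H: 24
  F: 1
  N: 1
  O: 2
  S: 1
Molecular formula: C12H24FNO2S.
Molar mass = 265.387 g/mol.
Mass from O: 2 × 15.999 = 31.998 g/mol.
%O = 31.998 / 265.387 × 100 = 12.06%.

12.06%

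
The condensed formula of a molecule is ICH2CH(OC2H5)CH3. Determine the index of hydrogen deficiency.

0

Element totals:
  C: 5
  H: 11
  I: 1
  O: 1
Molecular formula: C5H11IO.
DoU = (2C + 2 + N − H − X) / 2 = (2·5 + 2 + 0 − 11 − 1) / 2 = 0.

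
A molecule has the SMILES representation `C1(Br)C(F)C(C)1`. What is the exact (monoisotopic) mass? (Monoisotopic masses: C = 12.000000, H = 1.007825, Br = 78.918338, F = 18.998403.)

151.9637

Atom tally by fragment:
  cyclopropane ring core → C:3 H:6
  (− 3 ring H displaced by substituents)
  + Br → Br:1
  + F → F:1
  + CH3 → C:1 H:3
Element totals:
  C: 4
  H: 6
  Br: 1
  F: 1
Molecular formula: C4H6BrF.
  M = 4(12.0) + 6(1.007825) + 78.918338 + 18.998403
    = 48.000000 + 6.046950 + 78.918338 + 18.998403 = 151.963691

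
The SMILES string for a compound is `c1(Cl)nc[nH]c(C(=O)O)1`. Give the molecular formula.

Atom tally by fragment:
  imidazole ring core → C:3 H:4 N:2
  (− 2 ring H displaced by substituents)
  + Cl → Cl:1
  + COOH → C:1 H:1 O:2
Element totals:
  C: 4
  H: 3
  Cl: 1
  N: 2
  O: 2

C4H3ClN2O2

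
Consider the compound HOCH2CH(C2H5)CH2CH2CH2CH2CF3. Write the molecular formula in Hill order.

Atom tally by fragment:
  HOCH2 → C:1 H:3 O:1
  CH(C2H5) → C:3 H:6
  CH2 → C:1 H:2
  CH2 → C:1 H:2
  CH2 → C:1 H:2
  CH2CF3 → C:2 H:2 F:3
Element totals:
  C: 9
  H: 17
  F: 3
  O: 1

C9H17F3O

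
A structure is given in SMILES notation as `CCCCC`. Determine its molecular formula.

Atom tally by fragment:
  CH3 → C:1 H:3
  CH2 → C:1 H:2
  CH2 → C:1 H:2
  CH2 → C:1 H:2
  CH3 → C:1 H:3
Element totals:
  C: 5
  H: 12

C5H12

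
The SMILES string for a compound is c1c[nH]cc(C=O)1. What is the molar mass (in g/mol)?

95.10 g/mol

Atom tally by fragment:
  pyrrole ring core → C:4 H:5 N:1
  (− 1 ring H displaced by substituents)
  + CHO → C:1 H:1 O:1
Element totals:
  C: 5
  H: 5
  N: 1
  O: 1
Molecular formula: C5H5NO.
  M = 5(12.011) + 5(1.008) + 14.007 + 15.999
    = 60.055 + 5.040 + 14.007 + 15.999 = 95.101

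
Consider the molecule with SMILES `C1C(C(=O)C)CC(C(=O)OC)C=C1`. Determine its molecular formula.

Atom tally by fragment:
  cyclohexene ring core → C:6 H:10
  (− 2 ring H displaced by substituents)
  + COCH3 → C:2 H:3 O:1
  + COOCH3 → C:2 H:3 O:2
Element totals:
  C: 10
  H: 14
  O: 3

C10H14O3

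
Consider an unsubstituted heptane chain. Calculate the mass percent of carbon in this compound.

83.90%

Atom tally by fragment:
  CH3 → C:1 H:3
  CH2 → C:1 H:2
  CH2 → C:1 H:2
  CH2 → C:1 H:2
  CH2 → C:1 H:2
  CH2 → C:1 H:2
  CH3 → C:1 H:3
Element totals:
  C: 7
  H: 16
Molecular formula: C7H16.
Molar mass = 100.205 g/mol.
Mass from C: 7 × 12.011 = 84.077 g/mol.
%C = 84.077 / 100.205 × 100 = 83.90%.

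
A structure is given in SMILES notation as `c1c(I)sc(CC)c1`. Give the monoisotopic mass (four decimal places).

237.9313

Atom tally by fragment:
  thiophene ring core → C:4 H:4 S:1
  (− 2 ring H displaced by substituents)
  + I → I:1
  + C2H5 → C:2 H:5
Element totals:
  C: 6
  H: 7
  I: 1
  S: 1
Molecular formula: C6H7IS.
  M = 6(12.0) + 7(1.007825) + 126.904472 + 31.972071
    = 72.000000 + 7.054775 + 126.904472 + 31.972071 = 237.931318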